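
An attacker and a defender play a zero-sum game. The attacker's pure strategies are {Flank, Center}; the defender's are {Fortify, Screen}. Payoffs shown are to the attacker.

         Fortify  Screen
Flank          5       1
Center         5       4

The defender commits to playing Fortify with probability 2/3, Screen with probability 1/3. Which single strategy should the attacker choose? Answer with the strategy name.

Center

Expected payoff of Flank: (2/3)·5 + (1/3)·1 = 11/3.
Expected payoff of Center: (2/3)·5 + (1/3)·4 = 14/3.
The largest is 14/3, so the attacker's best response is Center.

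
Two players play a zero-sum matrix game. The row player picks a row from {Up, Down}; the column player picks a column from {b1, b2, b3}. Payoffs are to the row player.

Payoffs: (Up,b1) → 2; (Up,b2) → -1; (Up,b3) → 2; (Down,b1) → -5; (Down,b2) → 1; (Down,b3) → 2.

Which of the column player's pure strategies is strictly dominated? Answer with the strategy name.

b2 holds the row player's payoff strictly below b3 in every row: -1 < 2, 1 < 2.
So b3 is strictly dominated for the column player.

b3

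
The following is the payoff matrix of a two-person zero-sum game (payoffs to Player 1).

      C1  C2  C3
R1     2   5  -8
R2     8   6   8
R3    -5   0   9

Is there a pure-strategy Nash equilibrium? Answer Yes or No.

Row minima: R1 → -8, R2 → 6, R3 → -5; maximin = 6.
Column maxima: C1 → 8, C2 → 6, C3 → 9; minimax = 6.
maximin = minimax = 6, so a saddle point exists.

Yes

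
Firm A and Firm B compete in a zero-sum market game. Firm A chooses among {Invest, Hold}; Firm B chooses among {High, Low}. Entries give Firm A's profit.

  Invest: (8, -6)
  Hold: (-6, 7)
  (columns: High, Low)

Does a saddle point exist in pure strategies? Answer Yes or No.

Row minima: Invest → -6, Hold → -6; maximin = -6.
Column maxima: High → 8, Low → 7; minimax = 7.
-6 ≠ 7, so no pure-strategy equilibrium exists.

No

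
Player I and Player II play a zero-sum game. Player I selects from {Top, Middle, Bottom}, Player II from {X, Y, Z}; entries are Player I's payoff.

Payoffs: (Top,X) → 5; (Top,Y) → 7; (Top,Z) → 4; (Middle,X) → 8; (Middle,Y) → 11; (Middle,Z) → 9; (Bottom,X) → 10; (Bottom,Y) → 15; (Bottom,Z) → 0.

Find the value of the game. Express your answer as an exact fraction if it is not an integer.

90/11

Row minima: Top → 4, Middle → 8, Bottom → 0; maximin = 8.
Column maxima: X → 10, Y → 15, Z → 9; minimax = 9.
8 ≠ 9, so there is no saddle point; optimal play is mixed.
Top is strictly dominated by Middle, so Player I never plays it.
Y is strictly dominated by X (it gives Player I strictly more in every row), so Player II never plays it.
On the remaining 2×2 (Middle, Bottom vs X, Z):
Let Player I play Middle with probability p. Expected payoff against X: 8p + 10(1−p) = −2p + 10; against Z: 9p + 0(1−p) = 9p.
Setting these equal: −2p + 10 = 9p ⇒ −11p = -10 ⇒ p = 10/11, and the value is (-2)·(10/11) + 10 = 90/11.
For Player II: with q = P(X), equating Middle's and Bottom's payoffs gives −q + 9 = 10q ⇒ q = 9/11.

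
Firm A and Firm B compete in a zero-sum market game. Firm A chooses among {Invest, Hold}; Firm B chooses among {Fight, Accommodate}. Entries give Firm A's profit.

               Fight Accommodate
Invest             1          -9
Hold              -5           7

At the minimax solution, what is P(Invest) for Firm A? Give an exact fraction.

6/11

Row minima: Invest → -9, Hold → -5; maximin = -5.
Column maxima: Fight → 1, Accommodate → 7; minimax = 1.
-5 ≠ 1, so there is no saddle point; optimal play is mixed.
Let Firm A play Invest with probability p. Expected payoff against Fight: 1p + (-5)(1−p) = 6p − 5; against Accommodate: (-9)p + 7(1−p) = −16p + 7.
Setting these equal: 6p − 5 = −16p + 7 ⇒ 22p = 12 ⇒ p = 6/11, and the value is (6)·(6/11) − 5 = -19/11.
For Firm B: with q = P(Fight), equating Invest's and Hold's payoffs gives 10q − 9 = −12q + 7 ⇒ q = 8/11.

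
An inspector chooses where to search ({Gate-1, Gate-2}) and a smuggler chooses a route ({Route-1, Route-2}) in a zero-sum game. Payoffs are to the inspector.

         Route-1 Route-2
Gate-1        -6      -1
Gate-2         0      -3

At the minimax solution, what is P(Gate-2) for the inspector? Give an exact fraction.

5/8

Row minima: Gate-1 → -6, Gate-2 → -3; maximin = -3.
Column maxima: Route-1 → 0, Route-2 → -1; minimax = -1.
-3 ≠ -1, so there is no saddle point; optimal play is mixed.
Let the inspector play Gate-1 with probability p. Expected payoff against Route-1: (-6)p + 0(1−p) = −6p; against Route-2: (-1)p + (-3)(1−p) = 2p − 3.
Setting these equal: −6p = 2p − 3 ⇒ −8p = -3 ⇒ p = 3/8, and the value is (-6)·(3/8) = -9/4.
For the smuggler: with q = P(Route-1), equating Gate-1's and Gate-2's payoffs gives −5q − 1 = 3q − 3 ⇒ q = 1/4.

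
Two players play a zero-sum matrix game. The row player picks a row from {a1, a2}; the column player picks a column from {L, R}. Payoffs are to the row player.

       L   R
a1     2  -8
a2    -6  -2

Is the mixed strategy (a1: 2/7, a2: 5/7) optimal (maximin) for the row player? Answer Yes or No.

Against L this mix gives (2/7)·2 + (5/7)·(-6) = -26/7.
Against R this mix gives (2/7)·(-8) + (5/7)·(-2) = -26/7.
All of the column player's active replies (L, R) yield -26/7, and no column does worse for the row player. The mix makes the column player indifferent and guarantees -26/7, so it is optimal.

Yes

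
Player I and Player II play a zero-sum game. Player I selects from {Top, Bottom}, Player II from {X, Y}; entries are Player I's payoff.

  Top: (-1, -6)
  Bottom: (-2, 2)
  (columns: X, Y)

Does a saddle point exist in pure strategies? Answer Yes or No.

No

Row minima: Top → -6, Bottom → -2; maximin = -2.
Column maxima: X → -1, Y → 2; minimax = -1.
-2 ≠ -1, so no pure-strategy equilibrium exists.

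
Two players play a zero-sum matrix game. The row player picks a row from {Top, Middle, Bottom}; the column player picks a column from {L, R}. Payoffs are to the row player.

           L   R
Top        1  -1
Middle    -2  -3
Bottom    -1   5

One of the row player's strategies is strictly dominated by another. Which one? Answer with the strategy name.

Top gives a strictly higher payoff than Middle against every column: 1 > -2, -1 > -3.
So Middle is strictly dominated and the row player never plays it.

Middle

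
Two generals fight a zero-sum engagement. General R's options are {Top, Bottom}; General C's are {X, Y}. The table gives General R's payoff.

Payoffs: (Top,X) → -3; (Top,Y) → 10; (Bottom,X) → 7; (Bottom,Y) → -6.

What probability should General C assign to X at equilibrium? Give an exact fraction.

Row minima: Top → -3, Bottom → -6; maximin = -3.
Column maxima: X → 7, Y → 10; minimax = 7.
-3 ≠ 7, so there is no saddle point; optimal play is mixed.
Let General R play Top with probability p. Expected payoff against X: (-3)p + 7(1−p) = −10p + 7; against Y: 10p + (-6)(1−p) = 16p − 6.
Setting these equal: −10p + 7 = 16p − 6 ⇒ −26p = -13 ⇒ p = 1/2, and the value is (-10)·(1/2) + 7 = 2.
For General C: with q = P(X), equating Top's and Bottom's payoffs gives −13q + 10 = 13q − 6 ⇒ q = 8/13.

8/13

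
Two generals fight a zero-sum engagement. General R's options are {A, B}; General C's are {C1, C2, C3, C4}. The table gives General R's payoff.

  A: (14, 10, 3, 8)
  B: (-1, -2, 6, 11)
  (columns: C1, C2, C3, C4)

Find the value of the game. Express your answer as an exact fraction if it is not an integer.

22/5

Row minima: A → 3, B → -2; maximin = 3.
Column maxima: C1 → 14, C2 → 10, C3 → 6, C4 → 11; minimax = 6.
3 ≠ 6, so there is no saddle point; optimal play is mixed.
C1 is strictly dominated by C2 (it gives General R strictly more in every row), so General C never plays it.
C4 is strictly dominated by C3 (it gives General R strictly more in every row), so General C never plays it.
On the remaining 2×2 (A, B vs C2, C3):
Let General R play A with probability p. Expected payoff against C2: 10p + (-2)(1−p) = 12p − 2; against C3: 3p + 6(1−p) = −3p + 6.
Setting these equal: 12p − 2 = −3p + 6 ⇒ 15p = 8 ⇒ p = 8/15, and the value is (12)·(8/15) − 2 = 22/5.
For General C: with q = P(C2), equating A's and B's payoffs gives 7q + 3 = −8q + 6 ⇒ q = 1/5.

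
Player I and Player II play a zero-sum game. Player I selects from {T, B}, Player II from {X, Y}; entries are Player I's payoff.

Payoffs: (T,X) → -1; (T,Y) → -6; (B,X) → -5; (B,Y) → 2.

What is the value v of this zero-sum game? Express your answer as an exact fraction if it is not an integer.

-8/3

Row minima: T → -6, B → -5; maximin = -5.
Column maxima: X → -1, Y → 2; minimax = -1.
-5 ≠ -1, so there is no saddle point; optimal play is mixed.
Let Player I play T with probability p. Expected payoff against X: (-1)p + (-5)(1−p) = 4p − 5; against Y: (-6)p + 2(1−p) = −8p + 2.
Setting these equal: 4p − 5 = −8p + 2 ⇒ 12p = 7 ⇒ p = 7/12, and the value is (4)·(7/12) − 5 = -8/3.
For Player II: with q = P(X), equating T's and B's payoffs gives 5q − 6 = −7q + 2 ⇒ q = 2/3.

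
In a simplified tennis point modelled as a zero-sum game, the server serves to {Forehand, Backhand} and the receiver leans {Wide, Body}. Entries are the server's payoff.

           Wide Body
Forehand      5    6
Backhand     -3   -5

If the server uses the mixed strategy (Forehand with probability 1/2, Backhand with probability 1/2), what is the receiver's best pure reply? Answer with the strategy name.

If the receiver plays Wide, the server's expected payoff is (1/2)·5 + (1/2)·(-3) = 1.
If the receiver plays Body, the server's expected payoff is (1/2)·6 + (1/2)·(-5) = 1/2.
The receiver minimizes the server's payoff; the smallest is 1/2, so the best response is Body.

Body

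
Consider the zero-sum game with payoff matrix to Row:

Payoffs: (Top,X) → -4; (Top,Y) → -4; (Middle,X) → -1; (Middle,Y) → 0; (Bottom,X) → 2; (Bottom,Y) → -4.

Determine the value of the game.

-4/7

Row minima: Top → -4, Middle → -1, Bottom → -4; maximin = -1.
Column maxima: X → 2, Y → 0; minimax = 0.
-1 ≠ 0, so there is no saddle point; optimal play is mixed.
Top is strictly dominated by Middle, so Row never plays it.
On the remaining 2×2 (Middle, Bottom vs X, Y):
Let Row play Middle with probability p. Expected payoff against X: (-1)p + 2(1−p) = −3p + 2; against Y: 0p + (-4)(1−p) = 4p − 4.
Setting these equal: −3p + 2 = 4p − 4 ⇒ −7p = -6 ⇒ p = 6/7, and the value is (-3)·(6/7) + 2 = -4/7.
For Column: with q = P(X), equating Middle's and Bottom's payoffs gives −q = 6q − 4 ⇒ q = 4/7.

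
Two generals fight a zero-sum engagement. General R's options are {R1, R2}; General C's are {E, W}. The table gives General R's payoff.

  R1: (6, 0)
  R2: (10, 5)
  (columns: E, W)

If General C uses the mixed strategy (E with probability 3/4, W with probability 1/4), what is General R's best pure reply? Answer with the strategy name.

Expected payoff of R1: (3/4)·6 + (1/4)·0 = 9/2.
Expected payoff of R2: (3/4)·10 + (1/4)·5 = 35/4.
The largest is 35/4, so General R's best response is R2.

R2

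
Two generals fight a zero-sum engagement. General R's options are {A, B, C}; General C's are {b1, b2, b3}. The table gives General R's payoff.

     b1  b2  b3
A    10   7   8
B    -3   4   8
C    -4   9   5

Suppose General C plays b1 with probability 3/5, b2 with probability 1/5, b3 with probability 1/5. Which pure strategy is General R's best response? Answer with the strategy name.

A

Expected payoff of A: (3/5)·10 + (1/5)·7 + (1/5)·8 = 9.
Expected payoff of B: (3/5)·(-3) + (1/5)·4 + (1/5)·8 = 3/5.
Expected payoff of C: (3/5)·(-4) + (1/5)·9 + (1/5)·5 = 2/5.
The largest is 9, so General R's best response is A.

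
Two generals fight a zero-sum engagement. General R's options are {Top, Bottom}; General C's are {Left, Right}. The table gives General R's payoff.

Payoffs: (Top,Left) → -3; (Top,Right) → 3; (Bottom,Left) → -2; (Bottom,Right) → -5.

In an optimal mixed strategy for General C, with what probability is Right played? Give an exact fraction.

Row minima: Top → -3, Bottom → -5; maximin = -3.
Column maxima: Left → -2, Right → 3; minimax = -2.
-3 ≠ -2, so there is no saddle point; optimal play is mixed.
Let General R play Top with probability p. Expected payoff against Left: (-3)p + (-2)(1−p) = −p − 2; against Right: 3p + (-5)(1−p) = 8p − 5.
Setting these equal: −p − 2 = 8p − 5 ⇒ −9p = -3 ⇒ p = 1/3, and the value is (-1)·(1/3) − 2 = -7/3.
For General C: with q = P(Left), equating Top's and Bottom's payoffs gives −6q + 3 = 3q − 5 ⇒ q = 8/9.

1/9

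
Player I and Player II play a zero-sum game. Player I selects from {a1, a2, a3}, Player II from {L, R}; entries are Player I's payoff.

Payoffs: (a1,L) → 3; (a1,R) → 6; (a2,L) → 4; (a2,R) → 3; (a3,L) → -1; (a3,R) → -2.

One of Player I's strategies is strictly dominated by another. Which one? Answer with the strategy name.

a3

a1 gives a strictly higher payoff than a3 against every column: 3 > -1, 6 > -2.
So a3 is strictly dominated and Player I never plays it.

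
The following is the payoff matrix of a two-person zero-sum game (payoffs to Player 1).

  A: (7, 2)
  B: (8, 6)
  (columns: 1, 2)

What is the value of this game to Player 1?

Row minima: A → 2, B → 6; maximin = 6.
Column maxima: 1 → 8, 2 → 6; minimax = 6.
Since maximin = minimax = 6, there is a saddle point and the value is 6.

6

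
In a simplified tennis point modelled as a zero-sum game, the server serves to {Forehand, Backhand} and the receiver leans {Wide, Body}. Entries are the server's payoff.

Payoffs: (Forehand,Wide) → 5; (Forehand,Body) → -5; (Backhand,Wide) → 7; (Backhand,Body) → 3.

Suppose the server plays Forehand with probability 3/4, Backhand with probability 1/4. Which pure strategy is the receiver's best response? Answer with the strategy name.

Body

If the receiver plays Wide, the server's expected payoff is (3/4)·5 + (1/4)·7 = 11/2.
If the receiver plays Body, the server's expected payoff is (3/4)·(-5) + (1/4)·3 = -3.
The receiver minimizes the server's payoff; the smallest is -3, so the best response is Body.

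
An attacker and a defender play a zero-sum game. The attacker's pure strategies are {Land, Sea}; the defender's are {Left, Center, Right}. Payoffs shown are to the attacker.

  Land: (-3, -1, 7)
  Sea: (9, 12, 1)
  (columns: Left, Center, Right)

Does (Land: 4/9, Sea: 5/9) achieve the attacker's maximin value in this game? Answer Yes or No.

Yes

Against Left this mix gives (4/9)·(-3) + (5/9)·9 = 11/3.
Against Center this mix gives (4/9)·(-1) + (5/9)·12 = 56/9.
Against Right this mix gives (4/9)·7 + (5/9)·1 = 11/3.
All of the defender's active replies (Left, Right) yield 11/3, and no column does worse for the attacker. The mix makes the defender indifferent and guarantees 11/3, so it is optimal.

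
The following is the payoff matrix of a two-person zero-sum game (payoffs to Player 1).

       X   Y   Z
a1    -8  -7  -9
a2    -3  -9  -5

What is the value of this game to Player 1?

-23/3

Row minima: a1 → -9, a2 → -9; maximin = -9.
Column maxima: X → -3, Y → -7, Z → -5; minimax = -7.
-9 ≠ -7, so there is no saddle point; optimal play is mixed.
X is strictly dominated by Z (it gives Player 1 strictly more in every row), so Player 2 never plays it.
On the remaining 2×2 (a1, a2 vs Y, Z):
Let Player 1 play a1 with probability p. Expected payoff against Y: (-7)p + (-9)(1−p) = 2p − 9; against Z: (-9)p + (-5)(1−p) = −4p − 5.
Setting these equal: 2p − 9 = −4p − 5 ⇒ 6p = 4 ⇒ p = 2/3, and the value is (2)·(2/3) − 9 = -23/3.
For Player 2: with q = P(Y), equating a1's and a2's payoffs gives 2q − 9 = −4q − 5 ⇒ q = 2/3.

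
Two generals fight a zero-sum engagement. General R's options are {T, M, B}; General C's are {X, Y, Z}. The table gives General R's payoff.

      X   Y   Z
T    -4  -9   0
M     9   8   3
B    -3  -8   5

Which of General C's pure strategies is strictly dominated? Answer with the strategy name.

Y holds General R's payoff strictly below X in every row: -9 < -4, 8 < 9, -8 < -3.
So X is strictly dominated for General C.

X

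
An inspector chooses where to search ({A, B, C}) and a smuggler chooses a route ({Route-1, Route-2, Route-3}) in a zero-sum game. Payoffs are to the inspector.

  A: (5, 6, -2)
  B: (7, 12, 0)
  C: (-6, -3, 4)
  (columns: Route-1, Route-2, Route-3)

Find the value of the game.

Row minima: A → -2, B → 0, C → -6; maximin = 0.
Column maxima: Route-1 → 7, Route-2 → 12, Route-3 → 4; minimax = 4.
0 ≠ 4, so there is no saddle point; optimal play is mixed.
A is strictly dominated by B, so the inspector never plays it.
Route-2 is strictly dominated by Route-1 (it gives the inspector strictly more in every row), so the smuggler never plays it.
On the remaining 2×2 (B, C vs Route-1, Route-3):
Let the inspector play B with probability p. Expected payoff against Route-1: 7p + (-6)(1−p) = 13p − 6; against Route-3: 0p + 4(1−p) = −4p + 4.
Setting these equal: 13p − 6 = −4p + 4 ⇒ 17p = 10 ⇒ p = 10/17, and the value is (13)·(10/17) − 6 = 28/17.
For the smuggler: with q = P(Route-1), equating B's and C's payoffs gives 7q = −10q + 4 ⇒ q = 4/17.

28/17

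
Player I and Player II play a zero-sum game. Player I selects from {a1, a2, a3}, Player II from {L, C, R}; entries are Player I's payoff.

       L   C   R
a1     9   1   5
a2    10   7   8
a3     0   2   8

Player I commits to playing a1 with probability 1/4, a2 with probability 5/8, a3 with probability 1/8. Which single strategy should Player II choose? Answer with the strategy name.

C

If Player II plays L, Player I's expected payoff is (1/4)·9 + (5/8)·10 + (1/8)·0 = 17/2.
If Player II plays C, Player I's expected payoff is (1/4)·1 + (5/8)·7 + (1/8)·2 = 39/8.
If Player II plays R, Player I's expected payoff is (1/4)·5 + (5/8)·8 + (1/8)·8 = 29/4.
Player II minimizes Player I's payoff; the smallest is 39/8, so the best response is C.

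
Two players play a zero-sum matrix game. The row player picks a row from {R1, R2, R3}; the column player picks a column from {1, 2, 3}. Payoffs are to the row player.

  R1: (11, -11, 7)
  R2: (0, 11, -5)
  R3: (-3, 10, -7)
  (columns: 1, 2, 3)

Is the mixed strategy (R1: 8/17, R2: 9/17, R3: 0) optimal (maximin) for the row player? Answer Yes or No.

Yes

Against 1 this mix gives (8/17)·11 + (9/17)·0 = 88/17.
Against 2 this mix gives (8/17)·(-11) + (9/17)·11 = 11/17.
Against 3 this mix gives (8/17)·7 + (9/17)·(-5) = 11/17.
All of the column player's active replies (2, 3) yield 11/17, and no column does worse for the row player. The mix makes the column player indifferent and guarantees 11/17, so it is optimal.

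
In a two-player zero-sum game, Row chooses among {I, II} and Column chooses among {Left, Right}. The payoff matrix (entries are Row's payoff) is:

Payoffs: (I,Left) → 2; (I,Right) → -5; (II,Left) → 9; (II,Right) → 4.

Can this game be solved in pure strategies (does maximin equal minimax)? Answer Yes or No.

Yes

Row minima: I → -5, II → 4; maximin = 4.
Column maxima: Left → 9, Right → 4; minimax = 4.
maximin = minimax = 4, so a saddle point exists.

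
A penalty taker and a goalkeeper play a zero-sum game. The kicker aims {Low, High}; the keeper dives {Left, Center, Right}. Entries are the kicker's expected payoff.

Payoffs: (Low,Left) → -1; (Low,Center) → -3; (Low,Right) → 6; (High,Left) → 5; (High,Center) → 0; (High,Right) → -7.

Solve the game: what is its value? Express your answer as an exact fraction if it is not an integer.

-21/16

Row minima: Low → -3, High → -7; maximin = -3.
Column maxima: Left → 5, Center → 0, Right → 6; minimax = 0.
-3 ≠ 0, so there is no saddle point; optimal play is mixed.
Left is strictly dominated by Center (it gives the kicker strictly more in every row), so the keeper never plays it.
On the remaining 2×2 (Low, High vs Center, Right):
Let the kicker play Low with probability p. Expected payoff against Center: (-3)p + 0(1−p) = −3p; against Right: 6p + (-7)(1−p) = 13p − 7.
Setting these equal: −3p = 13p − 7 ⇒ −16p = -7 ⇒ p = 7/16, and the value is (-3)·(7/16) = -21/16.
For the keeper: with q = P(Center), equating Low's and High's payoffs gives −9q + 6 = 7q − 7 ⇒ q = 13/16.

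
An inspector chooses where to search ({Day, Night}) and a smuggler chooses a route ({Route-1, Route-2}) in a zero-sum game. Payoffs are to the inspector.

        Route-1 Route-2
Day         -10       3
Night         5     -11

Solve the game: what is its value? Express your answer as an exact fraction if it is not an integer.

Row minima: Day → -10, Night → -11; maximin = -10.
Column maxima: Route-1 → 5, Route-2 → 3; minimax = 3.
-10 ≠ 3, so there is no saddle point; optimal play is mixed.
Let the inspector play Day with probability p. Expected payoff against Route-1: (-10)p + 5(1−p) = −15p + 5; against Route-2: 3p + (-11)(1−p) = 14p − 11.
Setting these equal: −15p + 5 = 14p − 11 ⇒ −29p = -16 ⇒ p = 16/29, and the value is (-15)·(16/29) + 5 = -95/29.
For the smuggler: with q = P(Route-1), equating Day's and Night's payoffs gives −13q + 3 = 16q − 11 ⇒ q = 14/29.

-95/29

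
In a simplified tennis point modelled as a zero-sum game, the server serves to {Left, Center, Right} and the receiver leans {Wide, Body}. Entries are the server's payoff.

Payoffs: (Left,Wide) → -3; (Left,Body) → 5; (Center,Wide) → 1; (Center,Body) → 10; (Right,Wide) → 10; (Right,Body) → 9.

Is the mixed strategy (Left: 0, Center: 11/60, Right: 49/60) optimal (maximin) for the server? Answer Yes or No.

No

Against Wide this mix gives (11/60)·1 + (49/60)·10 = 167/20.
Against Body this mix gives (11/60)·10 + (49/60)·9 = 551/60.
The receiver will play Wide, holding the server to 167/20. Shifting weight toward the row that does better against Wide would raise this floor (the equalizing mix achieves 91/10 against both Wide and Body), so the proposed strategy is not optimal.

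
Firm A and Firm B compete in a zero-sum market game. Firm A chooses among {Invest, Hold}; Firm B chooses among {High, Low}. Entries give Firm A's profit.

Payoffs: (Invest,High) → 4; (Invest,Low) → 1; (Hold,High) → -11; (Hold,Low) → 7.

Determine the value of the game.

13/7

Row minima: Invest → 1, Hold → -11; maximin = 1.
Column maxima: High → 4, Low → 7; minimax = 4.
1 ≠ 4, so there is no saddle point; optimal play is mixed.
Let Firm A play Invest with probability p. Expected payoff against High: 4p + (-11)(1−p) = 15p − 11; against Low: 1p + 7(1−p) = −6p + 7.
Setting these equal: 15p − 11 = −6p + 7 ⇒ 21p = 18 ⇒ p = 6/7, and the value is (15)·(6/7) − 11 = 13/7.
For Firm B: with q = P(High), equating Invest's and Hold's payoffs gives 3q + 1 = −18q + 7 ⇒ q = 2/7.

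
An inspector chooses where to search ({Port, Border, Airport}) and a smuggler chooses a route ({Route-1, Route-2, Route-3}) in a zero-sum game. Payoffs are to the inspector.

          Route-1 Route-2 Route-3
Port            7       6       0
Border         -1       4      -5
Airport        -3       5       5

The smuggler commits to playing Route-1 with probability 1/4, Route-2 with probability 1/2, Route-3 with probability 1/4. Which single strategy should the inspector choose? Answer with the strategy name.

Expected payoff of Port: (1/4)·7 + (1/2)·6 + (1/4)·0 = 19/4.
Expected payoff of Border: (1/4)·(-1) + (1/2)·4 + (1/4)·(-5) = 1/2.
Expected payoff of Airport: (1/4)·(-3) + (1/2)·5 + (1/4)·5 = 3.
The largest is 19/4, so the inspector's best response is Port.

Port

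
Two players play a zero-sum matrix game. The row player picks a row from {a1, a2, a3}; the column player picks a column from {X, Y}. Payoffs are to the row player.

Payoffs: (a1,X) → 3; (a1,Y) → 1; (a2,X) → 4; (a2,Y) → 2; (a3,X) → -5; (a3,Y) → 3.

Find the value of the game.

11/5

Row minima: a1 → 1, a2 → 2, a3 → -5; maximin = 2.
Column maxima: X → 4, Y → 3; minimax = 3.
2 ≠ 3, so there is no saddle point; optimal play is mixed.
a1 is strictly dominated by a2, so the row player never plays it.
On the remaining 2×2 (a2, a3 vs X, Y):
Let the row player play a2 with probability p. Expected payoff against X: 4p + (-5)(1−p) = 9p − 5; against Y: 2p + 3(1−p) = −p + 3.
Setting these equal: 9p − 5 = −p + 3 ⇒ 10p = 8 ⇒ p = 4/5, and the value is (9)·(4/5) − 5 = 11/5.
For the column player: with q = P(X), equating a2's and a3's payoffs gives 2q + 2 = −8q + 3 ⇒ q = 1/10.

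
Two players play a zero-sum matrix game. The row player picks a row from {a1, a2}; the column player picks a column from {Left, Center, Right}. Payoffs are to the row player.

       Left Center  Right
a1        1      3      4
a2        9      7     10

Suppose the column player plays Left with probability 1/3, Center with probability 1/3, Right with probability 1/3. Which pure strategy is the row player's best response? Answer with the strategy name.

a2

Expected payoff of a1: (1/3)·1 + (1/3)·3 + (1/3)·4 = 8/3.
Expected payoff of a2: (1/3)·9 + (1/3)·7 + (1/3)·10 = 26/3.
The largest is 26/3, so the row player's best response is a2.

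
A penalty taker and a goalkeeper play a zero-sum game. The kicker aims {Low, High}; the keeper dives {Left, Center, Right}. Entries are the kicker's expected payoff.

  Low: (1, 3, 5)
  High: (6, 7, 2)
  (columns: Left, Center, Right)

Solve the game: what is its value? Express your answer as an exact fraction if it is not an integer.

Row minima: Low → 1, High → 2; maximin = 2.
Column maxima: Left → 6, Center → 7, Right → 5; minimax = 5.
2 ≠ 5, so there is no saddle point; optimal play is mixed.
Center is strictly dominated by Left (it gives the kicker strictly more in every row), so the keeper never plays it.
On the remaining 2×2 (Low, High vs Left, Right):
Let the kicker play Low with probability p. Expected payoff against Left: 1p + 6(1−p) = −5p + 6; against Right: 5p + 2(1−p) = 3p + 2.
Setting these equal: −5p + 6 = 3p + 2 ⇒ −8p = -4 ⇒ p = 1/2, and the value is (-5)·(1/2) + 6 = 7/2.
For the keeper: with q = P(Left), equating Low's and High's payoffs gives −4q + 5 = 4q + 2 ⇒ q = 3/8.

7/2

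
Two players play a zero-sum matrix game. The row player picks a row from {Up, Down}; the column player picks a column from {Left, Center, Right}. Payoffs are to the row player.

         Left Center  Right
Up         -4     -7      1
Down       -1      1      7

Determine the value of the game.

Row minima: Up → -7, Down → -1; maximin = -1.
Column maxima: Left → -1, Center → 1, Right → 7; minimax = -1.
Since maximin = minimax = -1, there is a saddle point and the value is -1.

-1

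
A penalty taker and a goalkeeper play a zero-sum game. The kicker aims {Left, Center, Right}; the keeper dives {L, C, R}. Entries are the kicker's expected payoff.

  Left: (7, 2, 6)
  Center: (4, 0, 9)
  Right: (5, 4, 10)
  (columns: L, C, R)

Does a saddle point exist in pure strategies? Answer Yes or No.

Yes

Row minima: Left → 2, Center → 0, Right → 4; maximin = 4.
Column maxima: L → 7, C → 4, R → 10; minimax = 4.
maximin = minimax = 4, so a saddle point exists.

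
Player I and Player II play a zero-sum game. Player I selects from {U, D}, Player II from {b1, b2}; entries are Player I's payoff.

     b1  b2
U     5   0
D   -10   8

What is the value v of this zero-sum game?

40/23

Row minima: U → 0, D → -10; maximin = 0.
Column maxima: b1 → 5, b2 → 8; minimax = 5.
0 ≠ 5, so there is no saddle point; optimal play is mixed.
Let Player I play U with probability p. Expected payoff against b1: 5p + (-10)(1−p) = 15p − 10; against b2: 0p + 8(1−p) = −8p + 8.
Setting these equal: 15p − 10 = −8p + 8 ⇒ 23p = 18 ⇒ p = 18/23, and the value is (15)·(18/23) − 10 = 40/23.
For Player II: with q = P(b1), equating U's and D's payoffs gives 5q = −18q + 8 ⇒ q = 8/23.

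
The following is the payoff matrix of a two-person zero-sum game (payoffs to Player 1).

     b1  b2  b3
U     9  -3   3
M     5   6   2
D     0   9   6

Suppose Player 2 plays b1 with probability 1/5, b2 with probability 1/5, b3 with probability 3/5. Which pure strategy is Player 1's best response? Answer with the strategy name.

D

Expected payoff of U: (1/5)·9 + (1/5)·(-3) + (3/5)·3 = 3.
Expected payoff of M: (1/5)·5 + (1/5)·6 + (3/5)·2 = 17/5.
Expected payoff of D: (1/5)·0 + (1/5)·9 + (3/5)·6 = 27/5.
The largest is 27/5, so Player 1's best response is D.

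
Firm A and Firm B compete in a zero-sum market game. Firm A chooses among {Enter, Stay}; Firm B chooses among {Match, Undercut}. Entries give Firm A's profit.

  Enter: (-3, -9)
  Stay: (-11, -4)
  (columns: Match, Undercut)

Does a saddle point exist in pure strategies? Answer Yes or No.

No

Row minima: Enter → -9, Stay → -11; maximin = -9.
Column maxima: Match → -3, Undercut → -4; minimax = -4.
-9 ≠ -4, so no pure-strategy equilibrium exists.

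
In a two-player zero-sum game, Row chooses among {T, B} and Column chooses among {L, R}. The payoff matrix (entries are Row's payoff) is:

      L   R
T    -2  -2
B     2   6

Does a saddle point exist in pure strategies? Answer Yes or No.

Yes

Row minima: T → -2, B → 2; maximin = 2.
Column maxima: L → 2, R → 6; minimax = 2.
maximin = minimax = 2, so a saddle point exists.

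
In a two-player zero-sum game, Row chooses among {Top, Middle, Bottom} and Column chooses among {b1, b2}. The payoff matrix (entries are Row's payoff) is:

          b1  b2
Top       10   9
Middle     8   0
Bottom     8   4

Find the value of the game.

Row minima: Top → 9, Middle → 0, Bottom → 4; maximin = 9.
Column maxima: b1 → 10, b2 → 9; minimax = 9.
Since maximin = minimax = 9, there is a saddle point and the value is 9.

9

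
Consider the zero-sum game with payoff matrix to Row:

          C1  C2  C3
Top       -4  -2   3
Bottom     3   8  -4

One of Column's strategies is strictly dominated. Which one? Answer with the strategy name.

C1 holds Row's payoff strictly below C2 in every row: -4 < -2, 3 < 8.
So C2 is strictly dominated for Column.

C2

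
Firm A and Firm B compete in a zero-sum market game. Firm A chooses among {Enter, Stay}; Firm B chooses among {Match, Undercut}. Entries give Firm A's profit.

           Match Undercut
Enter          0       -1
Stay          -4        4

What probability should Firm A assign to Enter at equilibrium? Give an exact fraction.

Row minima: Enter → -1, Stay → -4; maximin = -1.
Column maxima: Match → 0, Undercut → 4; minimax = 0.
-1 ≠ 0, so there is no saddle point; optimal play is mixed.
Let Firm A play Enter with probability p. Expected payoff against Match: 0p + (-4)(1−p) = 4p − 4; against Undercut: (-1)p + 4(1−p) = −5p + 4.
Setting these equal: 4p − 4 = −5p + 4 ⇒ 9p = 8 ⇒ p = 8/9, and the value is (4)·(8/9) − 4 = -4/9.
For Firm B: with q = P(Match), equating Enter's and Stay's payoffs gives q − 1 = −8q + 4 ⇒ q = 5/9.

8/9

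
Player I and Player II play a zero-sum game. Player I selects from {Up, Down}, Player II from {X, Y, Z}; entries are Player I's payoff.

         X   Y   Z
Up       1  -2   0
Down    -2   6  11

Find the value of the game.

2/11

Row minima: Up → -2, Down → -2; maximin = -2.
Column maxima: X → 1, Y → 6, Z → 11; minimax = 1.
-2 ≠ 1, so there is no saddle point; optimal play is mixed.
Z is strictly dominated by Y (it gives Player I strictly more in every row), so Player II never plays it.
On the remaining 2×2 (Up, Down vs X, Y):
Let Player I play Up with probability p. Expected payoff against X: 1p + (-2)(1−p) = 3p − 2; against Y: (-2)p + 6(1−p) = −8p + 6.
Setting these equal: 3p − 2 = −8p + 6 ⇒ 11p = 8 ⇒ p = 8/11, and the value is (3)·(8/11) − 2 = 2/11.
For Player II: with q = P(X), equating Up's and Down's payoffs gives 3q − 2 = −8q + 6 ⇒ q = 8/11.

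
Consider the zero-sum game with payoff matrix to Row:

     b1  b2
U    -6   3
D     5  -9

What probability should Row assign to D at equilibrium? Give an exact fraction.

9/23

Row minima: U → -6, D → -9; maximin = -6.
Column maxima: b1 → 5, b2 → 3; minimax = 3.
-6 ≠ 3, so there is no saddle point; optimal play is mixed.
Let Row play U with probability p. Expected payoff against b1: (-6)p + 5(1−p) = −11p + 5; against b2: 3p + (-9)(1−p) = 12p − 9.
Setting these equal: −11p + 5 = 12p − 9 ⇒ −23p = -14 ⇒ p = 14/23, and the value is (-11)·(14/23) + 5 = -39/23.
For Column: with q = P(b1), equating U's and D's payoffs gives −9q + 3 = 14q − 9 ⇒ q = 12/23.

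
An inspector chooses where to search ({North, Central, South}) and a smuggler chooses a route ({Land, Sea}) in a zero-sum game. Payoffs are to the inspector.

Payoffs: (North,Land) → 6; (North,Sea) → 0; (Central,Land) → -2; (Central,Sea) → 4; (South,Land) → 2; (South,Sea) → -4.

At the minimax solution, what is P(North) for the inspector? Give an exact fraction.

Row minima: North → 0, Central → -2, South → -4; maximin = 0.
Column maxima: Land → 6, Sea → 4; minimax = 4.
0 ≠ 4, so there is no saddle point; optimal play is mixed.
South is strictly dominated by North, so the inspector never plays it.
On the remaining 2×2 (North, Central vs Land, Sea):
Let the inspector play North with probability p. Expected payoff against Land: 6p + (-2)(1−p) = 8p − 2; against Sea: 0p + 4(1−p) = −4p + 4.
Setting these equal: 8p − 2 = −4p + 4 ⇒ 12p = 6 ⇒ p = 1/2, and the value is (8)·(1/2) − 2 = 2.
For the smuggler: with q = P(Land), equating North's and Central's payoffs gives 6q = −6q + 4 ⇒ q = 1/3.

1/2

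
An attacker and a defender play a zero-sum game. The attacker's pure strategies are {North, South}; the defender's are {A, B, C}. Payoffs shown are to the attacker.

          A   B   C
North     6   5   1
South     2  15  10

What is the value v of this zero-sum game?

Row minima: North → 1, South → 2; maximin = 2.
Column maxima: A → 6, B → 15, C → 10; minimax = 6.
2 ≠ 6, so there is no saddle point; optimal play is mixed.
B is strictly dominated by C (it gives the attacker strictly more in every row), so the defender never plays it.
On the remaining 2×2 (North, South vs A, C):
Let the attacker play North with probability p. Expected payoff against A: 6p + 2(1−p) = 4p + 2; against C: 1p + 10(1−p) = −9p + 10.
Setting these equal: 4p + 2 = −9p + 10 ⇒ 13p = 8 ⇒ p = 8/13, and the value is (4)·(8/13) + 2 = 58/13.
For the defender: with q = P(A), equating North's and South's payoffs gives 5q + 1 = −8q + 10 ⇒ q = 9/13.

58/13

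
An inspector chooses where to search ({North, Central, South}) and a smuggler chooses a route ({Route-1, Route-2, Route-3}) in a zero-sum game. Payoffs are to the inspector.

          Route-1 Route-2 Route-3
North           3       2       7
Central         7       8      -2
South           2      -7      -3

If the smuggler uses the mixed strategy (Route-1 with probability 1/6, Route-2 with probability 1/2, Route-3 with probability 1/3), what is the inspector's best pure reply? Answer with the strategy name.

Central

Expected payoff of North: (1/6)·3 + (1/2)·2 + (1/3)·7 = 23/6.
Expected payoff of Central: (1/6)·7 + (1/2)·8 + (1/3)·(-2) = 9/2.
Expected payoff of South: (1/6)·2 + (1/2)·(-7) + (1/3)·(-3) = -25/6.
The largest is 9/2, so the inspector's best response is Central.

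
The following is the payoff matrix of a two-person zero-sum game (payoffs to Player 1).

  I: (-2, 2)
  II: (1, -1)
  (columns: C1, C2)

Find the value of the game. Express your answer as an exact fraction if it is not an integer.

Row minima: I → -2, II → -1; maximin = -1.
Column maxima: C1 → 1, C2 → 2; minimax = 1.
-1 ≠ 1, so there is no saddle point; optimal play is mixed.
Let Player 1 play I with probability p. Expected payoff against C1: (-2)p + 1(1−p) = −3p + 1; against C2: 2p + (-1)(1−p) = 3p − 1.
Setting these equal: −3p + 1 = 3p − 1 ⇒ −6p = -2 ⇒ p = 1/3, and the value is (-3)·(1/3) + 1 = 0.
For Player 2: with q = P(C1), equating I's and II's payoffs gives −4q + 2 = 2q − 1 ⇒ q = 1/2.

0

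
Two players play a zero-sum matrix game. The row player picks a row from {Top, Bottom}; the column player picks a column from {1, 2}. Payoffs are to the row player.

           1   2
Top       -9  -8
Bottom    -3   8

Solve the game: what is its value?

-3

Row minima: Top → -9, Bottom → -3; maximin = -3.
Column maxima: 1 → -3, 2 → 8; minimax = -3.
Since maximin = minimax = -3, there is a saddle point and the value is -3.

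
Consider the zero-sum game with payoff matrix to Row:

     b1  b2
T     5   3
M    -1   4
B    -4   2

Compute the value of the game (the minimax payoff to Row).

23/7

Row minima: T → 3, M → -1, B → -4; maximin = 3.
Column maxima: b1 → 5, b2 → 4; minimax = 4.
3 ≠ 4, so there is no saddle point; optimal play is mixed.
B is strictly dominated by T, so Row never plays it.
On the remaining 2×2 (T, M vs b1, b2):
Let Row play T with probability p. Expected payoff against b1: 5p + (-1)(1−p) = 6p − 1; against b2: 3p + 4(1−p) = −p + 4.
Setting these equal: 6p − 1 = −p + 4 ⇒ 7p = 5 ⇒ p = 5/7, and the value is (6)·(5/7) − 1 = 23/7.
For Column: with q = P(b1), equating T's and M's payoffs gives 2q + 3 = −5q + 4 ⇒ q = 1/7.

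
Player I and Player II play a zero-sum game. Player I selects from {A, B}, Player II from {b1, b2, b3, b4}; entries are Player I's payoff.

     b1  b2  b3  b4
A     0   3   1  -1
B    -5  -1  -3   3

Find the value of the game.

Row minima: A → -1, B → -5; maximin = -1.
Column maxima: b1 → 0, b2 → 3, b3 → 1, b4 → 3; minimax = 0.
-1 ≠ 0, so there is no saddle point; optimal play is mixed.
b2 is strictly dominated by b1 (it gives Player I strictly more in every row), so Player II never plays it.
b3 is strictly dominated by b1 (it gives Player I strictly more in every row), so Player II never plays it.
On the remaining 2×2 (A, B vs b1, b4):
Let Player I play A with probability p. Expected payoff against b1: 0p + (-5)(1−p) = 5p − 5; against b4: (-1)p + 3(1−p) = −4p + 3.
Setting these equal: 5p − 5 = −4p + 3 ⇒ 9p = 8 ⇒ p = 8/9, and the value is (5)·(8/9) − 5 = -5/9.
For Player II: with q = P(b1), equating A's and B's payoffs gives q − 1 = −8q + 3 ⇒ q = 4/9.

-5/9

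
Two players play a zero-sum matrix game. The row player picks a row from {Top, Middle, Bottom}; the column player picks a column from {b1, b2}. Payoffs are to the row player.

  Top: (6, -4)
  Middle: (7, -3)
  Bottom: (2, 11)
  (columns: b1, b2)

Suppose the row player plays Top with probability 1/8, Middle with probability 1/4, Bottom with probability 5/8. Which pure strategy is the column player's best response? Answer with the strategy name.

If the column player plays b1, the row player's expected payoff is (1/8)·6 + (1/4)·7 + (5/8)·2 = 15/4.
If the column player plays b2, the row player's expected payoff is (1/8)·(-4) + (1/4)·(-3) + (5/8)·11 = 45/8.
The column player minimizes the row player's payoff; the smallest is 15/4, so the best response is b1.

b1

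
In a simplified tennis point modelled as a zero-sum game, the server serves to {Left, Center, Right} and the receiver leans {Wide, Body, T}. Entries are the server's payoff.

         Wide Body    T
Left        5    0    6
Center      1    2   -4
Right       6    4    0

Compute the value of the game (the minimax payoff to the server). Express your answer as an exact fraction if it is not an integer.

12/5

Row minima: Left → 0, Center → -4, Right → 0; maximin = 0.
Column maxima: Wide → 6, Body → 4, T → 6; minimax = 4.
0 ≠ 4, so there is no saddle point; optimal play is mixed.
Center is strictly dominated by Right, so the server never plays it.
With Center eliminated, Wide is strictly dominated by Body (it gives the server strictly more in every remaining row), so the receiver never plays it.
On the remaining 2×2 (Left, Right vs Body, T):
Let the server play Left with probability p. Expected payoff against Body: 0p + 4(1−p) = −4p + 4; against T: 6p + 0(1−p) = 6p.
Setting these equal: −4p + 4 = 6p ⇒ −10p = -4 ⇒ p = 2/5, and the value is (-4)·(2/5) + 4 = 12/5.
For the receiver: with q = P(Body), equating Left's and Right's payoffs gives −6q + 6 = 4q ⇒ q = 3/5.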